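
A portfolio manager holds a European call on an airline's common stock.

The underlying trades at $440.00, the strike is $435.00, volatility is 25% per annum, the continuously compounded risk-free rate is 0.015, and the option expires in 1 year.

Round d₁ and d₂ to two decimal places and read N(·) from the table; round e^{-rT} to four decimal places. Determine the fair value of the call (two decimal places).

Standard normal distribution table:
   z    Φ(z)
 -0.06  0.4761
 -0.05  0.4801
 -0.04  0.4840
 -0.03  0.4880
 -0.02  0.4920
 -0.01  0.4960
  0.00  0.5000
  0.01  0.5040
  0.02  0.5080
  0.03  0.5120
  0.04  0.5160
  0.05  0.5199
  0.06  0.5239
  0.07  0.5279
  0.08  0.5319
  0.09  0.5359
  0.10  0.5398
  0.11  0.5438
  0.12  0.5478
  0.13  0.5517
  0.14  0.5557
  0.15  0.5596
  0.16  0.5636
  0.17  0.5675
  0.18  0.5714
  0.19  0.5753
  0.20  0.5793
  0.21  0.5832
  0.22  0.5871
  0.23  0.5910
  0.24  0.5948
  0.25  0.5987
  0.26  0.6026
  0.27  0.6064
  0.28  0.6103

σ√T = 0.25 × 1.0000 = 0.2500
ln(S/K) + (r + σ²/2)T = ln(440/435) + (0.015 + 0.25²/2)·1 = 0.0114 + 0.0462 = 0.0577
d₁ = 0.0577 / 0.2500 = 0.2307 → 0.23
d₂ = d₁ − σ√T = 0.2307 − 0.2500 = -0.0193 → -0.02
exp(−rT) = exp(−0.015·1) = 0.9851
C = 440·N(0.23) − 435·0.9851·N(-0.02) = 440·0.5910 − 435·0.9851·0.4920 = 260.0400 − 210.8311 = 49.2089

$49.21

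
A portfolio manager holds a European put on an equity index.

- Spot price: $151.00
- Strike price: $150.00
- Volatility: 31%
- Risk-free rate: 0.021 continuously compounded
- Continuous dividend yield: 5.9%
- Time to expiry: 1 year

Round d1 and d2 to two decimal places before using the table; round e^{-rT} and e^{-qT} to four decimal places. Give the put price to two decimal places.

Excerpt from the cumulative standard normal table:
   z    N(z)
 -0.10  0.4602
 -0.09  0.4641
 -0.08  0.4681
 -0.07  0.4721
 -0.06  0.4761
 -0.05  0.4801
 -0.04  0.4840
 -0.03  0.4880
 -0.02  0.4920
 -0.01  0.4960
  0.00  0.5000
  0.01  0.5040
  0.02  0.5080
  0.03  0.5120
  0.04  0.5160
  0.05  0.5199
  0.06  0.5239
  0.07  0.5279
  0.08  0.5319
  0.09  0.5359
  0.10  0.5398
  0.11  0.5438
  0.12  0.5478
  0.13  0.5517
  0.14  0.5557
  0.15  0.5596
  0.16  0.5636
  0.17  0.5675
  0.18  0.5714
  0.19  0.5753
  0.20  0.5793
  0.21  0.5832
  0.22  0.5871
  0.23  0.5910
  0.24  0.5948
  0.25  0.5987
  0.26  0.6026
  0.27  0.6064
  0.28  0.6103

$20.17

σ√T = 0.31 × 1.0000 = 0.3100
d₁ = [ln(151/150) + (0.021 − 0.059 + ½·0.31²)·1] / (σ√T) = (0.0066 + 0.0101) / 0.3100 = 0.0539 which rounds to 0.05
d₂ = 0.0539 − 0.3100 = -0.2561 which rounds to -0.26
e^(−qT) = e^(−0.059·1) = 0.9427;  e^(−rT) = e^(−0.021·1) = 0.9792
P = 150·0.9792·N(0.26) − 151·0.9427·N(-0.05) = 150·0.9792·0.6026 − 151·0.9427·0.4801 = 88.5099 − 68.3411 = 20.1688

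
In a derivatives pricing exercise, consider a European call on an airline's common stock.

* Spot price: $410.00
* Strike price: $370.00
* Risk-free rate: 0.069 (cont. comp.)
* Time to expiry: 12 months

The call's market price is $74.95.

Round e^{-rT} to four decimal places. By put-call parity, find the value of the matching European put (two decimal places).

$10.27

exp(−rT) = exp(−0.069·1) = 0.9333
Put-call parity: C − P = S − K·e^(−rT) = 410 − 370·0.9333 = 410 − 345.3210 = 64.6790
P = C − (C − P) = 74.95 − (64.6790) = 10.2710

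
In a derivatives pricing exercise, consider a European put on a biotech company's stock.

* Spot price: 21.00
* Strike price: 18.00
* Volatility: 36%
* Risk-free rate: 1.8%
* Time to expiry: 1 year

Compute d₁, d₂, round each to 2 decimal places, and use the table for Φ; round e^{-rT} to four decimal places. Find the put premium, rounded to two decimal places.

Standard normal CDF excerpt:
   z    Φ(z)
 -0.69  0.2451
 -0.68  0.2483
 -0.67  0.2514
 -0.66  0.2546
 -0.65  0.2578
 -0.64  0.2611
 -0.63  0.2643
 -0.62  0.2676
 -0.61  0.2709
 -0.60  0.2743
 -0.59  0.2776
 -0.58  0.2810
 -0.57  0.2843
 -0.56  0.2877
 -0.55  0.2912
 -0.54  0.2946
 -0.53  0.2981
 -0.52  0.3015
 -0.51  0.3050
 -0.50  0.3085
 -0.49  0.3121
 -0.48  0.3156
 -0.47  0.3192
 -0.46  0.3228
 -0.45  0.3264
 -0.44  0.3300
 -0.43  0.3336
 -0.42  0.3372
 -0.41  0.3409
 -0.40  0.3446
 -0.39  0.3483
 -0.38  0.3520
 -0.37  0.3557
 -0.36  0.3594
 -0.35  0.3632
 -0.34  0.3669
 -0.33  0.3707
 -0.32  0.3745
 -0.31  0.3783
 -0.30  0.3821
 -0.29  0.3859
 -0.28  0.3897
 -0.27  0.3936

T = 1;  σ√T = 0.3600
d₁ = [ln(21/18) + (0.018 + 0.36²/2)·1] / 0.3600 = [0.1542 + 0.0828] / 0.3600 = 0.6582 ⇒ 0.66
d₂ = d₁ − σ√T = 0.6582 − 0.3600 = 0.2982 ⇒ 0.30
e^(−rT) = e^(−0.018·1) = 0.9822
P = 18·0.9822·N(-0.30) − 21·N(-0.66) = 18·0.9822·0.3821 − 21·0.2546 = 6.7554 − 5.3466 = 1.4088

1.41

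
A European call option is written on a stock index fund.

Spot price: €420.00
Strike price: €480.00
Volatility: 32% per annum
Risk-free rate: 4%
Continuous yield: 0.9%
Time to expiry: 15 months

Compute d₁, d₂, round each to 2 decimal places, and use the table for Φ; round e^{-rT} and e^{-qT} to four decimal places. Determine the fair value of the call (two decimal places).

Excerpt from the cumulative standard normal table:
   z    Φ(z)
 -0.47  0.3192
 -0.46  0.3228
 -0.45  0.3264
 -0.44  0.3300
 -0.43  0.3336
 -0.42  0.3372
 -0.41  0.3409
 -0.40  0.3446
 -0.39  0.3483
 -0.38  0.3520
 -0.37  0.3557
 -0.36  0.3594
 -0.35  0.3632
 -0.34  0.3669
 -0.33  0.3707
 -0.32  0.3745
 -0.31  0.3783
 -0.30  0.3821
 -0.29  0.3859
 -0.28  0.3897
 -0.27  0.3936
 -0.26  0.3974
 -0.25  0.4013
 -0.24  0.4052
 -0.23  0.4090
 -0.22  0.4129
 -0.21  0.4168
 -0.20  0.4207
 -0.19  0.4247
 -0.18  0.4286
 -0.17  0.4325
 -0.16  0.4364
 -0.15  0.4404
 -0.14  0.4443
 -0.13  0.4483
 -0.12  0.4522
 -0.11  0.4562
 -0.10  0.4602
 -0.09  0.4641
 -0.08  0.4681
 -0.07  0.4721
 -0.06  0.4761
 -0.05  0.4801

€42.07

σ√T = 0.32·√1.25 = 0.3578
d₁ = [ln(420/480) + (0.04 − 0.009 + ½·0.32²)·1.25] / (σ√T) = (-0.1335 + 0.1027) / 0.3578 = -0.0860 ⇒ -0.09
d₂ = -0.0860 − 0.3578 = -0.4438 ⇒ -0.44
exp(−qT) = exp(−0.009·1.25) = 0.9888;  exp(−rT) = exp(−0.04·1.25) = 0.9512
N(d₁) = N(-0.09) = 0.4641;  N(d₂) = N(-0.44) = 0.3300
C = 420·0.9888·0.4641 − 480·0.9512·0.3300 = 192.7389 − 150.6701 = 42.0688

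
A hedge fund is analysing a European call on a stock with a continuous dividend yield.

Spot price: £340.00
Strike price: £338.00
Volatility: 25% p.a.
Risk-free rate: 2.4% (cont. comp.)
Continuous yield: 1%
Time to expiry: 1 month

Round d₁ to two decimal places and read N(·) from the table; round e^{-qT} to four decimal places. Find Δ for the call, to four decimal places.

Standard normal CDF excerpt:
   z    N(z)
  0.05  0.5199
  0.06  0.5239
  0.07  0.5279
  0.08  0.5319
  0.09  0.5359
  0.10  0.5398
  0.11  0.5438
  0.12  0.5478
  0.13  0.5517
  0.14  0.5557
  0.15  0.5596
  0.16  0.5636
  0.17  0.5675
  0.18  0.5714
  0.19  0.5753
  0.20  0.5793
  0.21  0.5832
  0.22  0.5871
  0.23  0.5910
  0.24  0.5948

0.5513

σ√T = 0.25 × 0.2887 = 0.0722
d₁ = [ln(340/338) + (0.024 − 0.01 + ½·0.25²)·0.08333] / (σ√T) = (0.0059 + 0.0038) / 0.0722 = 0.1340 which rounds to 0.13
N(d₁) = N(0.13) = 0.5517
Δ_call = e^(−qT)·N(d₁) = 0.9992·0.5517 = 0.5513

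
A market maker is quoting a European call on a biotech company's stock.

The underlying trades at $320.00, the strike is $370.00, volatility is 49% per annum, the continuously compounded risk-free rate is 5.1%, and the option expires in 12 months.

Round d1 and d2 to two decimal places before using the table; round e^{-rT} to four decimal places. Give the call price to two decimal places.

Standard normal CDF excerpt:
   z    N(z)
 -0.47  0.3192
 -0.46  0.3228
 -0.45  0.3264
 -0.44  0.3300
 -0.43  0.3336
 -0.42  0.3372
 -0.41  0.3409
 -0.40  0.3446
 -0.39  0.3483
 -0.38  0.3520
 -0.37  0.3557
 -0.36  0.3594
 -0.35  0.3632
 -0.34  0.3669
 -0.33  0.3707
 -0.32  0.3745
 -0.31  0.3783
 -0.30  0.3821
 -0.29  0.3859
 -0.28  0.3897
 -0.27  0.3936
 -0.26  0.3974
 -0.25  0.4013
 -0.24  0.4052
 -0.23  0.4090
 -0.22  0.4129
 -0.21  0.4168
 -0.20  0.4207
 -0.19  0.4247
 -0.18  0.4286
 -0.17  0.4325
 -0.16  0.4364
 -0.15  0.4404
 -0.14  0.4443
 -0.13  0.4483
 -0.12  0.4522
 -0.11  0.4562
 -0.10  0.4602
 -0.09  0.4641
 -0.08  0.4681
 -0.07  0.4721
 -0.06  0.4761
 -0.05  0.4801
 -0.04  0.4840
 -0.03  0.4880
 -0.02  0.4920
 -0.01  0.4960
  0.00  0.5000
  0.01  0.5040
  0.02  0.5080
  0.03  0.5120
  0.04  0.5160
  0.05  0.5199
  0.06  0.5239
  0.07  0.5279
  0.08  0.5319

σ√T = 0.49 × 1.0000 = 0.4900
ln(S/K) + (r + σ²/2)T = ln(320/370) + (0.051 + 0.49²/2)·1 = -0.1452 + 0.1710 = 0.0259
d₁ = 0.0259 / 0.4900 = 0.0528 → 0.05
d₂ = d₁ − σ√T = 0.0528 − 0.4900 = -0.4372 → -0.44
e^(−rT) = e^(−0.051·1) = 0.9503
N(d₁) = N(0.05) = 0.5199;  N(d₂) = N(-0.44) = 0.3300
C = 320·0.5199 − 370·0.9503·0.3300 = 166.3680 − 116.0316 = 50.3364

$50.34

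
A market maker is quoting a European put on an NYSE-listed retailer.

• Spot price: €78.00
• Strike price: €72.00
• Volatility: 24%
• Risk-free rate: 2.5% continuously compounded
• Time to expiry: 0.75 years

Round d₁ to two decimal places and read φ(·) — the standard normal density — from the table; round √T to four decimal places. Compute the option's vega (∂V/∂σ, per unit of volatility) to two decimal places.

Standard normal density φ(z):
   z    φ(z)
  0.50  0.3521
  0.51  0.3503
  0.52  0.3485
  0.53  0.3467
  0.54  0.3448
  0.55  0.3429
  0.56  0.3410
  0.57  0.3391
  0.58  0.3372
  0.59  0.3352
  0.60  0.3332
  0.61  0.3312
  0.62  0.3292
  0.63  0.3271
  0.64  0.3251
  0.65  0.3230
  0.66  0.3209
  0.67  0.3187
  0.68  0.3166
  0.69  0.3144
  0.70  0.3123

22.78

σ√T = 0.24 × 0.8660 = 0.2078
d₁ = [ln(78/72) + (0.025 + 0.24²/2)·0.75] / 0.2078 = [0.0800 + 0.0403] / 0.2078 = 0.5792 ≈ 0.58
√T = √0.75 = 0.8660
φ(d₁) = φ(0.58) = 0.3372
vega = S·φ(d₁)·√T = 78·0.3372·0.8660 = 22.7772
(Vega is the same for a European call and put with the same parameters.)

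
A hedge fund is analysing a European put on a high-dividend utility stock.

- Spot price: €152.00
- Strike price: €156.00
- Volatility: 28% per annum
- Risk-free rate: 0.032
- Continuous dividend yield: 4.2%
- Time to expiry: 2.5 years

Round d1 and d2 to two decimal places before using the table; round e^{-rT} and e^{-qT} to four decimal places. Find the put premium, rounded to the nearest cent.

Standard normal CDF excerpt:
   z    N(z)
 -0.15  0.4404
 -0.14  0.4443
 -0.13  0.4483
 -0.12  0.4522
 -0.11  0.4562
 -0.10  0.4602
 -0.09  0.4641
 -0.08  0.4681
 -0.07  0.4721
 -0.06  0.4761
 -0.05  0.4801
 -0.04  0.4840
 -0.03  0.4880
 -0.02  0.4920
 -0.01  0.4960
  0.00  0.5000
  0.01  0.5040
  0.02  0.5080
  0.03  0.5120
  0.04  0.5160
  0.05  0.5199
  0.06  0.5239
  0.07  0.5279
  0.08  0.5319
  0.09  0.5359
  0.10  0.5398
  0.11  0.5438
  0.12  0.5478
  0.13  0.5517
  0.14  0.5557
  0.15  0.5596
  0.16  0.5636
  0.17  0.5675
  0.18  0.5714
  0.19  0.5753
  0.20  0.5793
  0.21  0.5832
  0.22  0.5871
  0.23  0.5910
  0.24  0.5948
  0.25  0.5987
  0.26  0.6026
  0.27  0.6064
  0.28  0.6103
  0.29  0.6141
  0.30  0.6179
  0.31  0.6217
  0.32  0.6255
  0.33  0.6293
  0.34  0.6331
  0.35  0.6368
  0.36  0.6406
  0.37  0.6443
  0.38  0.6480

σ√T = 0.28·√2.5 = 0.4427
d₁ = [ln(152/156) + (0.032 − 0.042 + 0.28²/2)·2.5] / 0.4427 = [-0.0260 + 0.0730] / 0.4427 = 0.1062 ⇒ 0.11
d₂ = d₁ − σ√T = 0.1062 − 0.4427 = -0.3365 ⇒ -0.34
exp(−qT) = exp(−0.042·2.5) = 0.9003;  exp(−rT) = exp(−0.032·2.5) = 0.9231
P = 156·0.9231·N(0.34) − 152·0.9003·N(-0.11) = 156·0.9231·0.6331 − 152·0.9003·0.4562 = 91.1687 − 62.4290 = 28.7397

€28.74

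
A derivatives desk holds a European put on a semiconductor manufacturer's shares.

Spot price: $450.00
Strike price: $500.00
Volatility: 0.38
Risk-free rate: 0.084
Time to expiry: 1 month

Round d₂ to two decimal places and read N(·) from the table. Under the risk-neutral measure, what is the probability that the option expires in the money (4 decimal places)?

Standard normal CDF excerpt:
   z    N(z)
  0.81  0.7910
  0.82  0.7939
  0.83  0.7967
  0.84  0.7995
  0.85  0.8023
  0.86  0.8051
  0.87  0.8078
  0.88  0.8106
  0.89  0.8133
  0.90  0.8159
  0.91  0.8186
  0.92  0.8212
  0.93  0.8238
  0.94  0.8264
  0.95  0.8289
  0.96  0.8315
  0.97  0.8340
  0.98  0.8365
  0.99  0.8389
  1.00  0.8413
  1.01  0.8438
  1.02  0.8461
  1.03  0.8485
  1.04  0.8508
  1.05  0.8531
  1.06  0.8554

σ√T = 0.38 × 0.2887 = 0.1097
ln(S/K) + (r + σ²/2)T = ln(450/500) + (0.084 + 0.38²/2)·0.08333 = -0.1054 + 0.0130 = -0.0923
d₁ = -0.0923 / 0.1097 = -0.8418 ⇒ -0.84
d₂ = d₁ − σ√T = -0.8418 − 0.1097 = -0.9515 ⇒ -0.95
Pr(exercise) under Q = N(−d₂) = N(0.95) = 0.8289

0.8289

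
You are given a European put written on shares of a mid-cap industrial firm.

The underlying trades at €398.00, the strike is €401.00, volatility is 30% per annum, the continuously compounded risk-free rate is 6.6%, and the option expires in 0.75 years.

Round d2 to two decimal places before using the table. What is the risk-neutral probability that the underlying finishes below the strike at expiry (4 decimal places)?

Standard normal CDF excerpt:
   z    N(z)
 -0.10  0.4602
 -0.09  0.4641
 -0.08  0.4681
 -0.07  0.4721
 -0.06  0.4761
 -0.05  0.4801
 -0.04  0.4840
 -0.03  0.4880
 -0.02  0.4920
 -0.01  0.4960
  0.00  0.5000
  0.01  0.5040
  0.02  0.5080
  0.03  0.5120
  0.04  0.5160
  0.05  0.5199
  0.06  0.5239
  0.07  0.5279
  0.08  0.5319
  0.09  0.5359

0.4880

σ√T = 0.3 × 0.8660 = 0.2598
ln(S/K) + (r + σ²/2)T = ln(398/401) + (0.066 + 0.3²/2)·0.75 = -0.0075 + 0.0833 = 0.0757
d₁ = 0.0757 / 0.2598 = 0.2915 ≈ 0.29
d₂ = d₁ − σ√T = 0.2915 − 0.2598 = 0.0317 ≈ 0.03
Risk-neutral Pr[S_T < K] = N(−d₂) = N(-0.03) = 0.4880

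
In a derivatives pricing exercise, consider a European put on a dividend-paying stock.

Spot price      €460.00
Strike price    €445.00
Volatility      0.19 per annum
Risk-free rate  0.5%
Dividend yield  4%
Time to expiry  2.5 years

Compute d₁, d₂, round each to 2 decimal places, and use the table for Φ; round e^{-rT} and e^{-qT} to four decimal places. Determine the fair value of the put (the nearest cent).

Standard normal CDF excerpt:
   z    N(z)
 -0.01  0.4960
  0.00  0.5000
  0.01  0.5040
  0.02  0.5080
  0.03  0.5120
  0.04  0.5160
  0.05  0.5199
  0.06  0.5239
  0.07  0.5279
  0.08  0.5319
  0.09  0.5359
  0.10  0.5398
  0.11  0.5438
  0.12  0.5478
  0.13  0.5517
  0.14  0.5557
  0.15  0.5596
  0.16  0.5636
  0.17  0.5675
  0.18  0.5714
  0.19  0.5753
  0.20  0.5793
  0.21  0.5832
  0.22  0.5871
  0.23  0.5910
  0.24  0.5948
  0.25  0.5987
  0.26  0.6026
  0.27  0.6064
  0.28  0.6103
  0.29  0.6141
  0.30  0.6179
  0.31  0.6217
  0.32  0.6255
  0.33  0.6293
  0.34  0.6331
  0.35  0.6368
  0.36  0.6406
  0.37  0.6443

σ√T = 0.19 × 1.5811 = 0.3004
d₁ = [ln(460/445) + (0.005 − 0.04 + 0.19²/2)·2.5] / 0.3004 = [0.0332 − 0.0424] / 0.3004 = -0.0307 → -0.03
d₂ = d₁ − σ√T = -0.0307 − 0.3004 = -0.3311 → -0.33
exp(−qT) = exp(−0.04·2.5) = 0.9048;  exp(−rT) = exp(−0.005·2.5) = 0.9876
P = 445·0.9876·N(0.33) − 460·0.9048·N(0.03) = 445·0.9876·0.6293 − 460·0.9048·0.5120 = 276.5660 − 213.0985 = 63.4675

€63.47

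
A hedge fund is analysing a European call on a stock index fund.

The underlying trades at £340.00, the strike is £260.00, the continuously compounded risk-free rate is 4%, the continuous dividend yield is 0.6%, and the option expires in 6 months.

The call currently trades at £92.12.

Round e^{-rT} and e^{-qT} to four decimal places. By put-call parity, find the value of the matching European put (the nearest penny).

£7.99

e^(−qT) = e^(−0.006·0.5) = 0.9970;  e^(−rT) = e^(−0.04·0.5) = 0.9802
Put-call parity: C − P = S·e^(−qT) − K·e^(−rT) = 340·0.9970 − 260·0.9802 = 338.9800 − 254.8520 = 84.1280
P = C − (C − P) = 92.12 − (84.1280) = 7.9920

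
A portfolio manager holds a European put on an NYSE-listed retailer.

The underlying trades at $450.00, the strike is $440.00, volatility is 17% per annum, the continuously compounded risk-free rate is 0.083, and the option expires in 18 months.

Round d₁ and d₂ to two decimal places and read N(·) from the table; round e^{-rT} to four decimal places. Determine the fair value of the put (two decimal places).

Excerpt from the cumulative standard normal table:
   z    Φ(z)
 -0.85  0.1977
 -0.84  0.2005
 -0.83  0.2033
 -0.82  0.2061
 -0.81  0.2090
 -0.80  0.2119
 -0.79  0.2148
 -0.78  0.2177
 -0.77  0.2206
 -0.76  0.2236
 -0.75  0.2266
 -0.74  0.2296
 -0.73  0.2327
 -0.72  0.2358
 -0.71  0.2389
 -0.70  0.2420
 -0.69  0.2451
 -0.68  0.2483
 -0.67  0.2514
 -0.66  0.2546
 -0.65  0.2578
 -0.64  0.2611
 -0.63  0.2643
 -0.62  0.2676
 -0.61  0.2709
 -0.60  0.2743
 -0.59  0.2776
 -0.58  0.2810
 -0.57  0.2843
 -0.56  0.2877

$12.51

T = 1.5;  σ√T = 0.2082
d₁ = [ln(450/440) + (0.083 + 0.17²/2)·1.5] / 0.2082 = [0.0225 + 0.1462] / 0.2082 = 0.8100 ≈ 0.81
d₂ = d₁ − σ√T = 0.8100 − 0.2082 = 0.6018 ≈ 0.60
exp(−rT) = exp(−0.083·1.5) = 0.8829
N(−d₂) = N(-0.60) = 0.2743;  N(−d₁) = N(-0.81) = 0.2090
P = 440·0.8829·0.2743 − 450·0.2090 = 106.5590 − 94.0500 = 12.5090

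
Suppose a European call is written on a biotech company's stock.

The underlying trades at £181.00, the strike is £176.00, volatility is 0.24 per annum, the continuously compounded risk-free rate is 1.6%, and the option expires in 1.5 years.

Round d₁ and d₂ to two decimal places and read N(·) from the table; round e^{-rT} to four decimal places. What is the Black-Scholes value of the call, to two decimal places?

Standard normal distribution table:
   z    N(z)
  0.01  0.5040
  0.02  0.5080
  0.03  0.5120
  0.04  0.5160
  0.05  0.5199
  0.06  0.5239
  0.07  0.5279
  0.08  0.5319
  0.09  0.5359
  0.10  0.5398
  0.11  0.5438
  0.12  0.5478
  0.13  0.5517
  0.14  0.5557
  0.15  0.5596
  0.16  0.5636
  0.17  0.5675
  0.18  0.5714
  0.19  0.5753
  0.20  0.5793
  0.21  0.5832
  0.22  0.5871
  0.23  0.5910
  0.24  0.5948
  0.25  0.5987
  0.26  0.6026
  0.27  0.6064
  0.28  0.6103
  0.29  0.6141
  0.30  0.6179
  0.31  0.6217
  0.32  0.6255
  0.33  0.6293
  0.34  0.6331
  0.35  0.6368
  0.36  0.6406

£25.24

σ√T = 0.24·√1.5 = 0.2939
d₁ = [ln(181/176) + (0.016 + 0.24²/2)·1.5] / 0.2939 = [0.0280 + 0.0672] / 0.2939 = 0.3239 ⇒ 0.32
d₂ = d₁ − σ√T = 0.3239 − 0.2939 = 0.0300 ⇒ 0.03
exp(−rT) = exp(−0.016·1.5) = 0.9763
N(d₁) = N(0.32) = 0.6255;  N(d₂) = N(0.03) = 0.5120
C = 181·0.6255 − 176·0.9763·0.5120 = 113.2155 − 87.9763 = 25.2392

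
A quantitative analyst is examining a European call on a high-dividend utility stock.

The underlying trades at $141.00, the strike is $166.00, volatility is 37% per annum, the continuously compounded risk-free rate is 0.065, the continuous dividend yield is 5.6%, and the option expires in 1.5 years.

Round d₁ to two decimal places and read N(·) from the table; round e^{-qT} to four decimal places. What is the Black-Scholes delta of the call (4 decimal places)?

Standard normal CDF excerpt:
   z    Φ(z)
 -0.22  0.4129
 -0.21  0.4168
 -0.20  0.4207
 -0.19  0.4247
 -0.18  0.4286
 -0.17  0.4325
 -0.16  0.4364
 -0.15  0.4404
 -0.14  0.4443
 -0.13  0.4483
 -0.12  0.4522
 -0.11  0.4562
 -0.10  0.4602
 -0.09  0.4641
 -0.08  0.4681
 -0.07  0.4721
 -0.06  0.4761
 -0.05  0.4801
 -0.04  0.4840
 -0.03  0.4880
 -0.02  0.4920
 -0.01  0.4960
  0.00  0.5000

T = 1.5;  σ√T = 0.4532
d₁ = [ln(141/166) + (0.065 − 0.056 + 0.37²/2)·1.5] / 0.4532 = [-0.1632 + 0.1162] / 0.4532 = -0.1038 ⇒ -0.10
N(d₁) = N(-0.10) = 0.4602
Δ_call = exp(−qT)·N(d₁) = 0.9194·0.4602 = 0.4231

0.4231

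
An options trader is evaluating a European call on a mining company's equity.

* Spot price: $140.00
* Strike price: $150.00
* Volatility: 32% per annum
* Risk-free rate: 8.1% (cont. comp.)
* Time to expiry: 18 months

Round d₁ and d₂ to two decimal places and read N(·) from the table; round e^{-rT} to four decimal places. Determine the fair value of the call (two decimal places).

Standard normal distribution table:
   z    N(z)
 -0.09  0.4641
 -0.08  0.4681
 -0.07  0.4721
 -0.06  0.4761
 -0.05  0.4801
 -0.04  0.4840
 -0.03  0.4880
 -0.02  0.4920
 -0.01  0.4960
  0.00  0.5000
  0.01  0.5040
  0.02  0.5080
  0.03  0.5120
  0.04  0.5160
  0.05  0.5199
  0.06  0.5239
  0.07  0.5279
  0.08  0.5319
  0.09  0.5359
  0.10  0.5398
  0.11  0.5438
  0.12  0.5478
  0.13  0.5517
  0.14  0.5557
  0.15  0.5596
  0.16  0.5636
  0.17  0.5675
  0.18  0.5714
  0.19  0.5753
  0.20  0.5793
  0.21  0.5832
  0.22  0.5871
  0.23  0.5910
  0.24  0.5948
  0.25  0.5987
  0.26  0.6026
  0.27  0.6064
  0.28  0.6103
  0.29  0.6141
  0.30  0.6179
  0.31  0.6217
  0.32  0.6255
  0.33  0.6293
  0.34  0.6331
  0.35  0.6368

$24.86

σ√T = 0.32·√1.5 = 0.3919
d₁ = [ln(140/150) + (0.081 + ½·0.32²)·1.5] / (σ√T) = (-0.0690 + 0.1983) / 0.3919 = 0.3299 which rounds to 0.33
d₂ = 0.3299 − 0.3919 = -0.0620 which rounds to -0.06
e^(−rT) = e^(−0.081·1.5) = 0.8856
N(d₁) = N(0.33) = 0.6293;  N(d₂) = N(-0.06) = 0.4761
C = 140·0.6293 − 150·0.8856·0.4761 = 88.1020 − 63.2451 = 24.8569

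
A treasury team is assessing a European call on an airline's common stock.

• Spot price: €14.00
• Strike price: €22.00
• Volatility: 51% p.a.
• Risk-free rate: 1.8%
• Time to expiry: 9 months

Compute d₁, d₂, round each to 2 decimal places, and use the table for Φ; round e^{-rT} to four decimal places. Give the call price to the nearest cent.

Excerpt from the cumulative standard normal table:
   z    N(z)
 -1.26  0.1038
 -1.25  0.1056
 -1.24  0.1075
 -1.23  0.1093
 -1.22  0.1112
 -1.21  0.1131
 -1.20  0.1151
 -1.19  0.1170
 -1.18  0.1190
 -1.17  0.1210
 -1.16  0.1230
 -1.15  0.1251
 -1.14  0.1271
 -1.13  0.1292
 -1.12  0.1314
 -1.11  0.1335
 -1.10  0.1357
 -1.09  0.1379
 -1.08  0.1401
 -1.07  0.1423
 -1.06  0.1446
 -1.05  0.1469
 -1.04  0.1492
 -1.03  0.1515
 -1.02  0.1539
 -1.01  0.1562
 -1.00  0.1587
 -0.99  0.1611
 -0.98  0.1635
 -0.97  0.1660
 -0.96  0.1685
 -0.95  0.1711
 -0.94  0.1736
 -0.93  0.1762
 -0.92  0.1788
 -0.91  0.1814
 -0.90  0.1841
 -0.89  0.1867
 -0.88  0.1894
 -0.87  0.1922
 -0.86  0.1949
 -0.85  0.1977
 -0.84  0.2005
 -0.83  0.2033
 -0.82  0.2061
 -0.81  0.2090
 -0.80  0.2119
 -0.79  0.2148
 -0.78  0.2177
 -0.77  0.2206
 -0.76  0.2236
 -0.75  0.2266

T = 0.75;  σ√T = 0.4417
d₁ = [ln(14/22) + (0.018 + 0.51²/2)·0.75] / 0.4417 = [-0.4520 + 0.1110] / 0.4417 = -0.7719 ≈ -0.77
d₂ = d₁ − σ√T = -0.7719 − 0.4417 = -1.2136 ≈ -1.21
e^(−rT) = e^(−0.018·0.75) = 0.9866
C = 14·N(-0.77) − 22·0.9866·N(-1.21) = 14·0.2206 − 22·0.9866·0.1131 = 3.0884 − 2.4549 = 0.6335

€0.63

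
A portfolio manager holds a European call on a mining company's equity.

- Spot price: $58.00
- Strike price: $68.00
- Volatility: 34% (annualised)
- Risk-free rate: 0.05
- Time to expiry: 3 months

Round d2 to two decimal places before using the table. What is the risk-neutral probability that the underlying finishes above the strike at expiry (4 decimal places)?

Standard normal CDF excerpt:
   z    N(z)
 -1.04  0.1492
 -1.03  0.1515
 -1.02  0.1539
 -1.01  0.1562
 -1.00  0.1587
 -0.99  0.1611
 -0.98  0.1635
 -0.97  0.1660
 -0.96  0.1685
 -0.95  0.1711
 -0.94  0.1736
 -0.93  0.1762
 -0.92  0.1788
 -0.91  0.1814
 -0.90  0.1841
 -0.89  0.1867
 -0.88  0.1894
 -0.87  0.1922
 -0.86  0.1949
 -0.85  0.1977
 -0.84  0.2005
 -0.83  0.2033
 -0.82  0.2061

σ√T = 0.34 × 0.5000 = 0.1700
ln(S/K) + (r + σ²/2)T = ln(58/68) + (0.05 + 0.34²/2)·0.25 = -0.1591 + 0.0270 = -0.1321
d₁ = -0.1321 / 0.1700 = -0.7771 ⇒ -0.78
d₂ = d₁ − σ√T = -0.7771 − 0.1700 = -0.9471 ⇒ -0.95
Risk-neutral Pr[S_T > K] = N(d₂) = N(-0.95) = 0.1711

0.1711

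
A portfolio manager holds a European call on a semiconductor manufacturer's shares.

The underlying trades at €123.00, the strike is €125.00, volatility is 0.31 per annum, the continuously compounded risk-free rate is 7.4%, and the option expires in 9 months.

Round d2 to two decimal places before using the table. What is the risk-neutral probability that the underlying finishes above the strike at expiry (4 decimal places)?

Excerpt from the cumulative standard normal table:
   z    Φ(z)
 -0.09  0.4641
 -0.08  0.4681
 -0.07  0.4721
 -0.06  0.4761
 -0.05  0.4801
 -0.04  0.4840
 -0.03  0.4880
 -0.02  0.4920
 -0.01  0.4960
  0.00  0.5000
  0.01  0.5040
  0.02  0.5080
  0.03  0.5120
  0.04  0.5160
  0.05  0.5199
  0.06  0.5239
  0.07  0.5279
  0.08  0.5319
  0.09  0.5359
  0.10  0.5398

σ√T = 0.31 × 0.8660 = 0.2685
d₁ = [ln(123/125) + (0.074 + 0.31²/2)·0.75] / 0.2685 = [-0.0161 + 0.0915] / 0.2685 = 0.2809 ≈ 0.28
d₂ = d₁ − σ√T = 0.2809 − 0.2685 = 0.0124 ≈ 0.01
Pr(exercise) under Q = N(d₂) = 0.5040

0.5040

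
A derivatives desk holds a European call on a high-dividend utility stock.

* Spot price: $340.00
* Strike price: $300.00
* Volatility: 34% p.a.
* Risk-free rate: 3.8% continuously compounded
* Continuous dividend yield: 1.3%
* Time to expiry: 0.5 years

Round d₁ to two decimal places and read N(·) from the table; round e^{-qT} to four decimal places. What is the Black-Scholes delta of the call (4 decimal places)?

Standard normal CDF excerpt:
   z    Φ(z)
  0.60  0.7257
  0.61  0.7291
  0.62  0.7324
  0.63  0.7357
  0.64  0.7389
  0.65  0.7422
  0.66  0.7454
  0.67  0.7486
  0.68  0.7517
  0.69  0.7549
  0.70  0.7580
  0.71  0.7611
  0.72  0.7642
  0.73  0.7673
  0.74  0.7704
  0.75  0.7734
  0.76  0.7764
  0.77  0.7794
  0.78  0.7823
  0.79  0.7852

σ√T = 0.34·√0.5 = 0.2404
d₁ = [ln(340/300) + (0.038 − 0.013 + 0.34²/2)·0.5] / 0.2404 = [0.1252 + 0.0414] / 0.2404 = 0.6928 ⇒ 0.69
N(d₁) = N(0.69) = 0.7549
Δ_call = exp(−qT)·N(d₁) = 0.9935·0.7549 = 0.7500

0.7500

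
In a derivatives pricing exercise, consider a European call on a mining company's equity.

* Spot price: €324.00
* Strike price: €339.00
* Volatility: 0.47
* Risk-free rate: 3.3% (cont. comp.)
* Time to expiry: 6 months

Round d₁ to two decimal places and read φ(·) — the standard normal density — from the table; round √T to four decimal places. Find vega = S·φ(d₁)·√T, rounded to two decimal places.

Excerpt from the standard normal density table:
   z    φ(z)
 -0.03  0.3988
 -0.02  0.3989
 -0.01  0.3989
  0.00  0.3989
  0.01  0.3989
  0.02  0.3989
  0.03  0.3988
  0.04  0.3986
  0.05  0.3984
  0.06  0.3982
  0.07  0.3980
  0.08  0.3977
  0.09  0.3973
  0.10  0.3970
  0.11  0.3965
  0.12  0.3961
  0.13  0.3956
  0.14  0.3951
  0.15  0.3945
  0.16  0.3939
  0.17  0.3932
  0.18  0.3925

91.11

σ√T = 0.47 × 0.7071 = 0.3323
d₁ = [ln(324/339) + (0.033 + 0.47²/2)·0.5] / 0.3323 = [-0.0453 + 0.0717] / 0.3323 = 0.0796 → 0.08
√T = √0.5 = 0.7071
φ(d₁) = φ(0.08) = 0.3977
vega = S·φ(d₁)·√T = 324·0.3977·0.7071 = 91.1132
(Call and put vega coincide under Black-Scholes.)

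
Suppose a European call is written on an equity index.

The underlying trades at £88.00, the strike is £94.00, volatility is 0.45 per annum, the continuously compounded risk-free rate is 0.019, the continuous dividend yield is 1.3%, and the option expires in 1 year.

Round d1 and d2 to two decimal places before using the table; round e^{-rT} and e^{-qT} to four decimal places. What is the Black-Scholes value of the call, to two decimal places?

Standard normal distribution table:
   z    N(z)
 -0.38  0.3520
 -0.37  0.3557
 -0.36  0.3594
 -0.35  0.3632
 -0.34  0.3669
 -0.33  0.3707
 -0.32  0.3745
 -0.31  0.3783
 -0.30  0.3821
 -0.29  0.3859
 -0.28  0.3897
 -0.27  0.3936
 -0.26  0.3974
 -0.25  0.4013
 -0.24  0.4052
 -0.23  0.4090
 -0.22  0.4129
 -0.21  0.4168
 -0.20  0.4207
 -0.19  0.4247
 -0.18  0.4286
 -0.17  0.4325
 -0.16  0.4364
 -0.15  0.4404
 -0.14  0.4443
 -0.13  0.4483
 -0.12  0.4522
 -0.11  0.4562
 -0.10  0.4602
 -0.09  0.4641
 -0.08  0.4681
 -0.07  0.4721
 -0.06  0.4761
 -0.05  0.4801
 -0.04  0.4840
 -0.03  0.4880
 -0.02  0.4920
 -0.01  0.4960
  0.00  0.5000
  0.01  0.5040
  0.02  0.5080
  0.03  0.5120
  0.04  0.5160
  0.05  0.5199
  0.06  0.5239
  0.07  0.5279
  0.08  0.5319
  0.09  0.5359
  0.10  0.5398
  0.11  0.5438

T = 1;  σ√T = 0.4500
ln(S/K) + (r − q + σ²/2)T = ln(88/94) + (0.019 − 0.013 + 0.45²/2)·1 = -0.0660 + 0.1073 = 0.0413
d₁ = 0.0413 / 0.4500 = 0.0918 ≈ 0.09
d₂ = d₁ − σ√T = 0.0918 − 0.4500 = -0.3582 ≈ -0.36
exp(−qT) = exp(−0.013·1) = 0.9871;  exp(−rT) = exp(−0.019·1) = 0.9812
N(d₁) = N(0.09) = 0.5359;  N(d₂) = N(-0.36) = 0.3594
C = 88·0.9871·0.5359 − 94·0.9812·0.3594 = 46.5508 − 33.1485 = 13.4024

£13.40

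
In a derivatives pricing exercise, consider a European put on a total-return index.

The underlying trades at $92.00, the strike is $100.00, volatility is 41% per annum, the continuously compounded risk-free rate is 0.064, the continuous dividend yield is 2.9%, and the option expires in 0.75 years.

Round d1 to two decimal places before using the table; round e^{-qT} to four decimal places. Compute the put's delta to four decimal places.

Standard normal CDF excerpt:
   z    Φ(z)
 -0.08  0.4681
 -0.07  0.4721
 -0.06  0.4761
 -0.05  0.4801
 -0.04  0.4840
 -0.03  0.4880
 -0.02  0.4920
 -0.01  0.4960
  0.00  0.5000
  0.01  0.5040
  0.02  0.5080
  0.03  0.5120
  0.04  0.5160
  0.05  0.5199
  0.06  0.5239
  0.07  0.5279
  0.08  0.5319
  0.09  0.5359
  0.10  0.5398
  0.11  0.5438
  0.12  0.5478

-0.4814

σ√T = 0.41 × 0.8660 = 0.3551
d₁ = [ln(92/100) + (0.064 − 0.029 + ½·0.41²)·0.75] / (σ√T) = (-0.0834 + 0.0893) / 0.3551 = 0.0166 which rounds to 0.02
N(d₁) = N(0.02) = 0.5080
Δ_put = e^(−qT)·(N(d₁) − 1) = 0.9785·(0.5080 − 1) = -0.4814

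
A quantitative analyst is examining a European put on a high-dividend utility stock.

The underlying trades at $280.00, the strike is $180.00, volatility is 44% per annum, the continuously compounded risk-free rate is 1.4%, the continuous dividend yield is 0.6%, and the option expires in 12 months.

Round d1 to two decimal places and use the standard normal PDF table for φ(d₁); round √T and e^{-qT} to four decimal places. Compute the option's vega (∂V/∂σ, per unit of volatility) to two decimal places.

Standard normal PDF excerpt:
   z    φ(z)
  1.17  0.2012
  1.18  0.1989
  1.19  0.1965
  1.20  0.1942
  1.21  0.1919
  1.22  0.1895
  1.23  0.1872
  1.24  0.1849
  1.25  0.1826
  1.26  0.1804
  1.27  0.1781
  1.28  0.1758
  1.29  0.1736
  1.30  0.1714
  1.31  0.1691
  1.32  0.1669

51.46

σ√T = 0.44 × 1.0000 = 0.4400
ln(S/K) + (r − q + σ²/2)T = ln(280/180) + (0.014 − 0.006 + 0.44²/2)·1 = 0.4418 + 0.1048 = 0.5466
d₁ = 0.5466 / 0.4400 = 1.2423 ≈ 1.24
√T = √1 = 1.0000
φ(d₁) = φ(1.24) = 0.1849
exp(−qT) = exp(−0.006·1) = 0.9940
vega = S·exp(−qT)·φ(d₁)·√T = 280·0.9940·0.1849·1.0000 = 51.4614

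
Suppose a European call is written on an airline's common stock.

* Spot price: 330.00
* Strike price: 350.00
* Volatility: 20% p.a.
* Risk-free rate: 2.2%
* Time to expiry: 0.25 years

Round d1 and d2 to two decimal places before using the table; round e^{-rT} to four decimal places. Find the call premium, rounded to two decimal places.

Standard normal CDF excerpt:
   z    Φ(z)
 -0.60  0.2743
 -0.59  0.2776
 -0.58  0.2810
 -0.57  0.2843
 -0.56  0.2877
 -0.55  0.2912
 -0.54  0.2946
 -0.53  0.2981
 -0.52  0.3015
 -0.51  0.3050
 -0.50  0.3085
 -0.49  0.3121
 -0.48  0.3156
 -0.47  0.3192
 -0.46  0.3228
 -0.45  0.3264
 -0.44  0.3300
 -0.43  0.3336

T = 0.25;  σ√T = 0.1000
d₁ = [ln(330/350) + (0.022 + 0.2²/2)·0.25] / 0.1000 = [-0.0588 + 0.0105] / 0.1000 = -0.4834 → -0.48
d₂ = d₁ − σ√T = -0.4834 − 0.1000 = -0.5834 → -0.58
e^(−rT) = e^(−0.022·0.25) = 0.9945
N(d₁) = N(-0.48) = 0.3156;  N(d₂) = N(-0.58) = 0.2810
C = 330·0.3156 − 350·0.9945·0.2810 = 104.1480 − 97.8091 = 6.3389

6.34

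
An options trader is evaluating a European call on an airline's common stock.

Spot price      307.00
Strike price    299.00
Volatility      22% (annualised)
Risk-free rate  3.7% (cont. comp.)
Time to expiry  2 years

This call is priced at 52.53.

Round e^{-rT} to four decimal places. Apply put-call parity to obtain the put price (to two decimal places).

23.21

e^(−rT) = e^(−0.037·2) = 0.9287
Put-call parity: C − P = S − K·e^(−rT) = 307 − 299·0.9287 = 307 − 277.6813 = 29.3187
P = C − (C − P) = 52.53 − (29.3187) = 23.2113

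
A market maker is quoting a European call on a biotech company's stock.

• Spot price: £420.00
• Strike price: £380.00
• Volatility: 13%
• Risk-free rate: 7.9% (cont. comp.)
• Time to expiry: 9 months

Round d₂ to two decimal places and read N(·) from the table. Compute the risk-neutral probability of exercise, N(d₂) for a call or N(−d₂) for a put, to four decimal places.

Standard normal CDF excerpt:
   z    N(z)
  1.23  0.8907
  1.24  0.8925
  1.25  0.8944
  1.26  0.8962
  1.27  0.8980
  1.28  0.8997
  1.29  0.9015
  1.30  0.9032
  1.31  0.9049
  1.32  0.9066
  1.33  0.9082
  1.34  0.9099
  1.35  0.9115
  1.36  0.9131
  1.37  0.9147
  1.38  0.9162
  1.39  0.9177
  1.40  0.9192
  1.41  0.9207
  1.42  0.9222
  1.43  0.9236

σ√T = 0.13 × 0.8660 = 0.1126
d₁ = [ln(420/380) + (0.079 + 0.13²/2)·0.75] / 0.1126 = [0.1001 + 0.0656] / 0.1126 = 1.4715 ⇒ 1.47
d₂ = d₁ − σ√T = 1.4715 − 0.1126 = 1.3590 ⇒ 1.36
Risk-neutral Pr[S_T > K] = N(d₂) = N(1.36) = 0.9131

0.9131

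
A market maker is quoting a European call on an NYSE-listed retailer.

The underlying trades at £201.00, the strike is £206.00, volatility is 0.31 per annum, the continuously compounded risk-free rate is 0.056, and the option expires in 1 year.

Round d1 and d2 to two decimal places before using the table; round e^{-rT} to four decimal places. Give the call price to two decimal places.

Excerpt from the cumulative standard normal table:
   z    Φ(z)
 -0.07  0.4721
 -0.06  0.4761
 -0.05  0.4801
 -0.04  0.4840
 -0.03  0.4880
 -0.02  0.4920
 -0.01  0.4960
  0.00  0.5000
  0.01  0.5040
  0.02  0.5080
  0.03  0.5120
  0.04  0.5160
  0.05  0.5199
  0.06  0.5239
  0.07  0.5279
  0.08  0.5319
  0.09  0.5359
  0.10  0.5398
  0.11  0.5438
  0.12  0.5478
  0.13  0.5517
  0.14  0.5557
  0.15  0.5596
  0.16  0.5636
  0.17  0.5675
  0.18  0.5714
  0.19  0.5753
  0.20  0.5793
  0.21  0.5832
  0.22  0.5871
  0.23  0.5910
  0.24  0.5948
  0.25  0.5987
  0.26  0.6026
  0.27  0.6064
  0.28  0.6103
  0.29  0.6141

T = 1;  σ√T = 0.3100
d₁ = [ln(201/206) + (0.056 + 0.31²/2)·1] / 0.3100 = [-0.0246 + 0.1041] / 0.3100 = 0.2564 ⇒ 0.26
d₂ = d₁ − σ√T = 0.2564 − 0.3100 = -0.0536 ⇒ -0.05
e^(−rT) = e^(−0.056·1) = 0.9455
N(d₁) = N(0.26) = 0.6026;  N(d₂) = N(-0.05) = 0.4801
C = 201·0.6026 − 206·0.9455·0.4801 = 121.1226 − 93.5105 = 27.6121

£27.61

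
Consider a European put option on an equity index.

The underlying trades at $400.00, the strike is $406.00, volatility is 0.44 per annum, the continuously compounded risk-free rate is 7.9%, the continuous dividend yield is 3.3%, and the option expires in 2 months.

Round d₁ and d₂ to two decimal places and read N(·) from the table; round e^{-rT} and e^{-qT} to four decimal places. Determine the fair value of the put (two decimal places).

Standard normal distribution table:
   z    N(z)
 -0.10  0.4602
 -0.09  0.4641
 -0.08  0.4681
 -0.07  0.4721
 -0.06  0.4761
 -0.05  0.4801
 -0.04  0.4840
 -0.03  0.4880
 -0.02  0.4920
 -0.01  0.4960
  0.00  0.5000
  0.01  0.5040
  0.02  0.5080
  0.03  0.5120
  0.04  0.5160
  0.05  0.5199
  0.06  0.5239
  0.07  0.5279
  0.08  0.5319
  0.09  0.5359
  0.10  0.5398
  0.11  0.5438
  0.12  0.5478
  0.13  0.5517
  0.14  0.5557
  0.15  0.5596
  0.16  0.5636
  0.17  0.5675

σ√T = 0.44 × 0.4082 = 0.1796
ln(S/K) + (r − q + σ²/2)T = ln(400/406) + (0.079 − 0.033 + 0.44²/2)·0.1667 = -0.0149 + 0.0238 = 0.0089
d₁ = 0.0089 / 0.1796 = 0.0496 which rounds to 0.05
d₂ = d₁ − σ√T = 0.0496 − 0.1796 = -0.1300 which rounds to -0.13
e^(−qT) = e^(−0.033·0.1667) = 0.9945;  e^(−rT) = e^(−0.079·0.1667) = 0.9869
N(−d₂) = N(0.13) = 0.5517;  N(−d₁) = N(-0.05) = 0.4801
P = 406·0.9869·0.5517 − 400·0.9945·0.4801 = 221.0559 − 190.9838 = 30.0721

$30.07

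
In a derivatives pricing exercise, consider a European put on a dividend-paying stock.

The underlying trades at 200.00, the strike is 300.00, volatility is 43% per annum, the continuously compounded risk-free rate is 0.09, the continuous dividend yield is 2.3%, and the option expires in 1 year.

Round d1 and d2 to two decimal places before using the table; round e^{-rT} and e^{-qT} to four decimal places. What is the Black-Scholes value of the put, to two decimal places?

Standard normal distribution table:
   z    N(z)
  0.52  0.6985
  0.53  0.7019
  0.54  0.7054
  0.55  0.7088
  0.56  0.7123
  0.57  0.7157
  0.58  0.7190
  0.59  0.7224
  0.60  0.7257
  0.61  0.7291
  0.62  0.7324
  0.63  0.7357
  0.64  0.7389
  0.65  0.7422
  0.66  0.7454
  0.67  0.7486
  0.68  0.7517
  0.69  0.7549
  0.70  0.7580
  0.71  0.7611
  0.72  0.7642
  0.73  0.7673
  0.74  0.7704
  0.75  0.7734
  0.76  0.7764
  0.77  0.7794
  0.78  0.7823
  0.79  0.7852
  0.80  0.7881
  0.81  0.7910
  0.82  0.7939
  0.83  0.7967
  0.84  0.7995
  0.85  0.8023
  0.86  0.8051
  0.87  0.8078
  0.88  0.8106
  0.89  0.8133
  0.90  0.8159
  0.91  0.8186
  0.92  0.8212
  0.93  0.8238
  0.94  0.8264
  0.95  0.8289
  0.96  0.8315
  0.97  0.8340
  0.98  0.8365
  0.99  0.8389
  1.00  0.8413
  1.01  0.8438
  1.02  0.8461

σ√T = 0.43 × 1.0000 = 0.4300
ln(S/K) + (r − q + σ²/2)T = ln(200/300) + (0.09 − 0.023 + 0.43²/2)·1 = -0.4055 + 0.1594 = -0.2460
d₁ = -0.2460 / 0.4300 = -0.5721 which rounds to -0.57
d₂ = d₁ − σ√T = -0.5721 − 0.4300 = -1.0021 which rounds to -1.00
exp(−qT) = exp(−0.023·1) = 0.9773;  exp(−rT) = exp(−0.09·1) = 0.9139
P = 300·0.9139·N(1.00) − 200·0.9773·N(0.57) = 300·0.9139·0.8413 − 200·0.9773·0.7157 = 230.6592 − 139.8907 = 90.7685

90.77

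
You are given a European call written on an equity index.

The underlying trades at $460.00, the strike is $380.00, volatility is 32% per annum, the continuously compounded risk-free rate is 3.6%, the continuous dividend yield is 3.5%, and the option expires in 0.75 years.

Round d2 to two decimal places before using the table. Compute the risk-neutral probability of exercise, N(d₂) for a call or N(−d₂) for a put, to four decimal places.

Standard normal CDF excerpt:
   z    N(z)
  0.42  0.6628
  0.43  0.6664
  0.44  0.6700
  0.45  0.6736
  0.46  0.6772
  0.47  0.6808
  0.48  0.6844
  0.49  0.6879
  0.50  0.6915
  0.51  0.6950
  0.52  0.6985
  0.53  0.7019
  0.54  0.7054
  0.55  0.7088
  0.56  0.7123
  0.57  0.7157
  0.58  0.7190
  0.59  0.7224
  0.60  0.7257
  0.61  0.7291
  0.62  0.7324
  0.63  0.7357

0.7088

σ√T = 0.32·√0.75 = 0.2771
d₁ = [ln(460/380) + (0.036 − 0.035 + 0.32²/2)·0.75] / 0.2771 = [0.1911 + 0.0391] / 0.2771 = 0.8307 which rounds to 0.83
d₂ = d₁ − σ√T = 0.8307 − 0.2771 = 0.5536 which rounds to 0.55
Pr(exercise) under Q = N(d₂) = 0.7088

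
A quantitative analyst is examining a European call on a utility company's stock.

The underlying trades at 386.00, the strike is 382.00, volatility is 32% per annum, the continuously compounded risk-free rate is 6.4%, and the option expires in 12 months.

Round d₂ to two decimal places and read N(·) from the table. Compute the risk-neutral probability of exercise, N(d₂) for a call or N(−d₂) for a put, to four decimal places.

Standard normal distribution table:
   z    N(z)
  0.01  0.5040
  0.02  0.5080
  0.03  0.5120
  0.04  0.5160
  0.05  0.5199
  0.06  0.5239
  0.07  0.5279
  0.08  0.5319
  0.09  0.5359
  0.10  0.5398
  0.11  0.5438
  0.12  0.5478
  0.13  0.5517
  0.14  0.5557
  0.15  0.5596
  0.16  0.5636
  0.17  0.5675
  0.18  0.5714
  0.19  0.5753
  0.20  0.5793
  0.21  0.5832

0.5279

σ√T = 0.32·√1 = 0.3200
d₁ = [ln(386/382) + (0.064 + 0.32²/2)·1] / 0.3200 = [0.0104 + 0.1152] / 0.3200 = 0.3926 ⇒ 0.39
d₂ = d₁ − σ√T = 0.3926 − 0.3200 = 0.0726 ⇒ 0.07
Risk-neutral Pr[S_T > K] = N(d₂) = N(0.07) = 0.5279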